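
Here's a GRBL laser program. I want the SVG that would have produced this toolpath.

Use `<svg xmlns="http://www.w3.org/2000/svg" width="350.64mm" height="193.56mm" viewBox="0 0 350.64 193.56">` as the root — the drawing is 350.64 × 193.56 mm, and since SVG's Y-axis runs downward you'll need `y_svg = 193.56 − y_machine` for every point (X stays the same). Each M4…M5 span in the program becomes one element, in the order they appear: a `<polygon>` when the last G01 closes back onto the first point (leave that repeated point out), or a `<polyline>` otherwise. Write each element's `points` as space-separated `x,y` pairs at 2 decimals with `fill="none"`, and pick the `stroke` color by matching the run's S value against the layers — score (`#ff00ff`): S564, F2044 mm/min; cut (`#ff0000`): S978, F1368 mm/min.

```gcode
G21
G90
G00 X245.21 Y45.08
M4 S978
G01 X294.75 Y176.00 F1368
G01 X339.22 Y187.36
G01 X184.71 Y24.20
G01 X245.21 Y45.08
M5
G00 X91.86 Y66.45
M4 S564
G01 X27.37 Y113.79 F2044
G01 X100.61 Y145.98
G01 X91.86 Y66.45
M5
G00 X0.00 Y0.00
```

Machine Y-up, SVG Y-down with viewBox height 193.56, so y_svg = 193.56 − y_machine; X carries over.

Run 1: power S978 maps to stroke `#ff0000` (cut). The run returns to its start, so emit a `<polygon>` with points (Y-flipped): 245.21,148.48 294.75,17.56 339.22,6.20 184.71,169.36.

Run 2: the run's S564 means `#ff00ff` (score). The run returns to its start, so emit a `<polygon>` with points (Y-flipped): 91.86,127.11 27.37,79.77 100.61,47.58.

<svg xmlns="http://www.w3.org/2000/svg" width="350.64mm" height="193.56mm" viewBox="0 0 350.64 193.56">
  <polygon points="245.21,148.48 294.75,17.56 339.22,6.20 184.71,169.36" fill="none" stroke="#ff0000"/>
  <polygon points="91.86,127.11 27.37,79.77 100.61,47.58" fill="none" stroke="#ff00ff"/>
</svg>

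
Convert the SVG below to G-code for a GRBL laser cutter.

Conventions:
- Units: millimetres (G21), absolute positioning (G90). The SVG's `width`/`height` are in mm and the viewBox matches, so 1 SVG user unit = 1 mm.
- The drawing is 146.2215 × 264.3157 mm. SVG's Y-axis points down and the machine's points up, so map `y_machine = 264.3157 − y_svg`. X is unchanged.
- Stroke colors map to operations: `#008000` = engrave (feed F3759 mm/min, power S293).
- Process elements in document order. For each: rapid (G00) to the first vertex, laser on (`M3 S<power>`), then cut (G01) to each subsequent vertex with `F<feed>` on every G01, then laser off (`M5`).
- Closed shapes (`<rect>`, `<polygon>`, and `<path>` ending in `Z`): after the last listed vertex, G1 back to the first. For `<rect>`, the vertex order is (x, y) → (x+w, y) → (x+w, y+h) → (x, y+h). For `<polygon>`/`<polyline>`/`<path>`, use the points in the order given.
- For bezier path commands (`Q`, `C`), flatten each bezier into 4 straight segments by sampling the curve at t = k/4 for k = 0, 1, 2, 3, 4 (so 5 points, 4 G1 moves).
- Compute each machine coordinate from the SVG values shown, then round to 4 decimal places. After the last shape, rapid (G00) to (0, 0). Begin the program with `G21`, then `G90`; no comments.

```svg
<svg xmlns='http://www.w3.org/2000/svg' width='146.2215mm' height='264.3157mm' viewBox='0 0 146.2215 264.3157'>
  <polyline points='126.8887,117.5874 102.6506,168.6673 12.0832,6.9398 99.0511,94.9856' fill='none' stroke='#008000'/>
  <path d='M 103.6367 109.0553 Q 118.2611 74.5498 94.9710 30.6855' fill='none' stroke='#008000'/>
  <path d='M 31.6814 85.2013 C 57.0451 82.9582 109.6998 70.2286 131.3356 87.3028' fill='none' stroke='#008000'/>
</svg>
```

viewBox `0 0 146.2215 264.3157` with mm width/height → 1 unit = 1 mm. Flip: y_m = 264.3157 − y_svg.

**Shape 1** — `<polyline>` open polyline, stroke `#008000` → engrave (S293, F3759). Machine vertices: (126.8887,146.7283) → (102.6506,95.6484) → (12.0832,257.3759) → (99.0511,169.3301). Open path.

**Shape 2** — `<path>` quadratic bezier, stroke `#008000` → engrave (S293, F3759). Control points (SVG): P0=(103.6367,109.0553), P1=(118.2611,74.5498), P2=(94.9710,30.6855); sampled at t=k/4. Machine vertices: (103.6367,155.2604) → (108.5792,173.0981) → (108.7825,192.1056) → (104.2464,212.2830) → (94.9710,233.6302). Open path.

**Shape 3** — `<path>` cubic bezier, stroke `#008000` → engrave (S293, F3759). Control points (SVG): P0=(31.6814,85.2013), P1=(57.0451,82.9582), P2=(109.6998,70.2286), P3=(131.3356,87.3028); sampled at t=k/4. Machine vertices: (31.6814,179.1144) → (54.9101,182.1334) → (82.9065,185.3076) → (110.2038,184.8599) → (131.3356,177.0129). Open path.

G21
G90
G00 X126.8887 Y146.7283
M3 S293
G01 X102.6506 Y95.6484 F3759
G01 X12.0832 Y257.3759 F3759
G01 X99.0511 Y169.3301 F3759
M5
G00 X103.6367 Y155.2604
M3 S293
G01 X108.5792 Y173.0981 F3759
G01 X108.7825 Y192.1056 F3759
G01 X104.2464 Y212.2830 F3759
G01 X94.9710 Y233.6302 F3759
M5
G00 X31.6814 Y179.1144
M3 S293
G01 X54.9101 Y182.1334 F3759
G01 X82.9065 Y185.3076 F3759
G01 X110.2038 Y184.8599 F3759
G01 X131.3356 Y177.0129 F3759
M5
G00 X0.0000 Y0.0000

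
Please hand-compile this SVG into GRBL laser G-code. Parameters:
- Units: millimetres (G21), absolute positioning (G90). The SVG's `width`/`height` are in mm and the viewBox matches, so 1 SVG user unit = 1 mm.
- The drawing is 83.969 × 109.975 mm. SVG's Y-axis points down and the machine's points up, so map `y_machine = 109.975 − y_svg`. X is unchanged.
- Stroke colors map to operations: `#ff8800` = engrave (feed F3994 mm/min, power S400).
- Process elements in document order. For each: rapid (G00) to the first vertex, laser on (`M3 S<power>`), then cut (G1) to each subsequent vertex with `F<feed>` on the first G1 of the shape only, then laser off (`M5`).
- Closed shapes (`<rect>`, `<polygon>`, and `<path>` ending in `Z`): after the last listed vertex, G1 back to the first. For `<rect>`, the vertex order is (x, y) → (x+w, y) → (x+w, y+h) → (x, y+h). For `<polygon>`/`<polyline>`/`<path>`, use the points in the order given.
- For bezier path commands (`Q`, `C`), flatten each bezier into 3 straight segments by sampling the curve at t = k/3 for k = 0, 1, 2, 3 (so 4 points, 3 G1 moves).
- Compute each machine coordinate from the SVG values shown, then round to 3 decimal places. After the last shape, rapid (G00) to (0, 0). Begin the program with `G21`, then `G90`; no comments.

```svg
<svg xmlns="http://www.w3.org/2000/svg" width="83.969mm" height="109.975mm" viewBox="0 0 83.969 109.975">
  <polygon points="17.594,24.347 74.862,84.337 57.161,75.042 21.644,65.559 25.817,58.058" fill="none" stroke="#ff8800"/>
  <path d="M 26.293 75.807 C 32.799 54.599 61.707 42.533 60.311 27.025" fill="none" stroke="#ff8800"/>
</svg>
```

G21
G90
G00 X17.594 Y85.628
M3 S400
G1 X74.862 Y25.638 F3994
G1 X57.161 Y34.933
G1 X21.644 Y44.416
G1 X25.817 Y51.917
G1 X17.594 Y85.628
M5
G00 X26.293 Y34.168
M3 S400
G1 X38.314 Y52.795 F3994
G1 X53.558 Y68.123
G1 X60.311 Y82.950
M5
G00 X0.000 Y0.000

Since the viewBox matches the mm dimensions, user units are millimetres directly. The only transform is the Y-flip y_m = 109.975 − y_svg.

Shape 1 is a closed polygon drawn with `<polygon>`. Its stroke #ff8800 means engrave at S400, F3994. After flipping Y the toolpath is (17.594,85.628) → (74.862,25.638) → (57.161,34.933) → (21.644,44.416) → (25.817,51.917) → (17.594,85.628), returning to the start.

Shape 2 is a cubic bezier drawn with `<path>`. Its stroke #ff8800 means engrave at S400, F3994. After flipping Y the toolpath is (26.293,34.168) → (38.314,52.795) → (53.558,68.123) → (60.311,82.950).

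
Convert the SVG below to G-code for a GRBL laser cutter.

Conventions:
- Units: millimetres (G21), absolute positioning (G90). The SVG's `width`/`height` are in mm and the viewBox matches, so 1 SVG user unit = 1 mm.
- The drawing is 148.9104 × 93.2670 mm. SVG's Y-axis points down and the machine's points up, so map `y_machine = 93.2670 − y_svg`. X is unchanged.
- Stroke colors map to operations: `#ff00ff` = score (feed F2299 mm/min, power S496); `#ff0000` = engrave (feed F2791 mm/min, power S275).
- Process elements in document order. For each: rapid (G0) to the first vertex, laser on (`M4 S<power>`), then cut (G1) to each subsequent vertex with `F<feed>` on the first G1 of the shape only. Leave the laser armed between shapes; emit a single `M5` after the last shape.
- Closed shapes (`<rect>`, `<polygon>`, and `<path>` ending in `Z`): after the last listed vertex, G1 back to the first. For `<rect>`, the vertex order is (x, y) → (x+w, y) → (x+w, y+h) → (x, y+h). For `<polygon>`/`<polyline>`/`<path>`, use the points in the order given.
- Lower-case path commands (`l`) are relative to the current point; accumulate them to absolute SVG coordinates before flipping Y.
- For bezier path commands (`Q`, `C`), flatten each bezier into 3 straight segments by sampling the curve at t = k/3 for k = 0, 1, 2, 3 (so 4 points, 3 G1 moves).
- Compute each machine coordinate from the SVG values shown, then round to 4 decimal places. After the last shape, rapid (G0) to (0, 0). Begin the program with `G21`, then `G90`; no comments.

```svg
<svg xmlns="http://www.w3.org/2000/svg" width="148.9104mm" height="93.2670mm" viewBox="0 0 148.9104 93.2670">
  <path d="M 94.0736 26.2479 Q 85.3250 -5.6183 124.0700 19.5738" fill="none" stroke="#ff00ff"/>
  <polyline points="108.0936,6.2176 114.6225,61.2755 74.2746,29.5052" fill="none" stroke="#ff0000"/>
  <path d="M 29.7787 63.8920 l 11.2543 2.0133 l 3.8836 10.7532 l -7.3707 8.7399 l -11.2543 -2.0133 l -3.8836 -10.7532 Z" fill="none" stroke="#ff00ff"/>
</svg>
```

1 u = 1 mm; y_m = 93.2670 − y.

[1] `<path>` quadratic bezier, #ff00ff→score S496 F2299: (94.0736,67.0191) → (93.5183,81.9234) → (103.5171,84.1481) → (124.0700,73.6932)

[2] `<polyline>` open polyline, #ff0000→engrave S275 F2791: (108.0936,87.0494) → (114.6225,31.9915) → (74.2746,63.7618)

[3] `<path>` regular polygon, #ff00ff→score S496 F2299: (29.7787,29.3750) → (41.0330,27.3617) → (44.9166,16.6085) → (37.5459,7.8686) → (26.2916,9.8819) → (22.4080,20.6351) → (29.7787,29.3750) (closed)

G21
G90
G0 X94.0736 Y67.0191
M4 S496
G1 X93.5183 Y81.9234 F2299
G1 X103.5171 Y84.1481
G1 X124.0700 Y73.6932
G0 X108.0936 Y87.0494
M4 S275
G1 X114.6225 Y31.9915 F2791
G1 X74.2746 Y63.7618
G0 X29.7787 Y29.3750
M4 S496
G1 X41.0330 Y27.3617 F2299
G1 X44.9166 Y16.6085
G1 X37.5459 Y7.8686
G1 X26.2916 Y9.8819
G1 X22.4080 Y20.6351
G1 X29.7787 Y29.3750
M5
G0 X0.0000 Y0.0000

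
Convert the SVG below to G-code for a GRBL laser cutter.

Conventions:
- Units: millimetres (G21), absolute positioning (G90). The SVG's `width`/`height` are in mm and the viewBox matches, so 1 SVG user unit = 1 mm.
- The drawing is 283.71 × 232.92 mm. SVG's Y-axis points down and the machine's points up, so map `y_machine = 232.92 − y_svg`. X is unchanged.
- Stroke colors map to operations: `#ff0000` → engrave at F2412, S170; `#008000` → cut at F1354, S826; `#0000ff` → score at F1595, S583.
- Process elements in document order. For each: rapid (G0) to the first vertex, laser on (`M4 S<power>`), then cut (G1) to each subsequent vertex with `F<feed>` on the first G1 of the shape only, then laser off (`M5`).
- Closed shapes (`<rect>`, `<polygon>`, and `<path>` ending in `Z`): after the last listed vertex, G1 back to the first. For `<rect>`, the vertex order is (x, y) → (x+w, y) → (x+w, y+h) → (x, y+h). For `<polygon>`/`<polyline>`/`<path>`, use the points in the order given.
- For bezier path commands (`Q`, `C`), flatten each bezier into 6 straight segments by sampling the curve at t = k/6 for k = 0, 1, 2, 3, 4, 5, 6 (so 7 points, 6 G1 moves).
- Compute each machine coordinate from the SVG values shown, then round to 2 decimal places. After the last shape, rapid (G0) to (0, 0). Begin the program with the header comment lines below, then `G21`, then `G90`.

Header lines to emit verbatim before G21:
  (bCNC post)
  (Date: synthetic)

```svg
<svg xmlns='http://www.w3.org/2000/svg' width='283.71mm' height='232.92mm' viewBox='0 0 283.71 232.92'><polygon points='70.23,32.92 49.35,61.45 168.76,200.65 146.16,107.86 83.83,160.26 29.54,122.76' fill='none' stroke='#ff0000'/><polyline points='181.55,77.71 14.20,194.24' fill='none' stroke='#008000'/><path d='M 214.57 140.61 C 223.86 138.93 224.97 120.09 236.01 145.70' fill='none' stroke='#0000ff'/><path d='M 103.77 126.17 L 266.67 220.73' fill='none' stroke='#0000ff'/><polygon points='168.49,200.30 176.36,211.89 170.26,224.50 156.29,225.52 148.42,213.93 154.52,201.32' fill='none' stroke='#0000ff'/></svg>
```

viewBox `0 0 283.71 232.92` with mm width/height → 1 unit = 1 mm. Flip: y_m = 232.92 − y_svg.

**Shape 1** — `<polygon>` closed polygon, stroke `#ff0000` → engrave (S170, F2412). Machine vertices: (70.23,200.00) → (49.35,171.47) → (168.76,32.27) → (146.16,125.06) → (83.83,72.66) → (29.54,110.16) → (70.23,200.00). Closed: final G1 returns to the first vertex.

**Shape 2** — `<polyline>` line segment, stroke `#008000` → cut (S826, F1354). Machine vertices: (181.55,155.21) → (14.20,38.68). Open path.

**Shape 3** — `<path>` cubic bezier, stroke `#0000ff` → score (S583, F1595). Control points (SVG): P0=(214.57,140.61), P1=(223.86,138.93), P2=(224.97,120.09), P3=(236.01,145.70); sampled at t=k/6. Machine vertices: (214.57,92.31) → (218.62,94.29) → (221.80,97.43) → (224.63,100.00) → (227.61,100.30) → (231.23,96.61) → (236.01,87.22). Open path.

**Shape 4** — `<path>` line segment, stroke `#0000ff` → score (S583, F1595). Machine vertices: (103.77,106.75) → (266.67,12.19). Open path.

**Shape 5** — `<polygon>` regular polygon, stroke `#0000ff` → score (S583, F1595). Machine vertices: (168.49,32.62) → (176.36,21.03) → (170.26,8.42) → (156.29,7.40) → (148.42,18.99) → (154.52,31.60) → (168.49,32.62). Closed: final G1 returns to the first vertex.

(bCNC post)
(Date: synthetic)
G21
G90
G0 X70.23 Y200.00
M4 S170
G1 X49.35 Y171.47 F2412
G1 X168.76 Y32.27
G1 X146.16 Y125.06
G1 X83.83 Y72.66
G1 X29.54 Y110.16
G1 X70.23 Y200.00
M5
G0 X181.55 Y155.21
M4 S826
G1 X14.20 Y38.68 F1354
M5
G0 X214.57 Y92.31
M4 S583
G1 X218.62 Y94.29 F1595
G1 X221.80 Y97.43
G1 X224.63 Y100.00
G1 X227.61 Y100.30
G1 X231.23 Y96.61
G1 X236.01 Y87.22
M5
G0 X103.77 Y106.75
M4 S583
G1 X266.67 Y12.19 F1595
M5
G0 X168.49 Y32.62
M4 S583
G1 X176.36 Y21.03 F1595
G1 X170.26 Y8.42
G1 X156.29 Y7.40
G1 X148.42 Y18.99
G1 X154.52 Y31.60
G1 X168.49 Y32.62
M5
G0 X0.00 Y0.00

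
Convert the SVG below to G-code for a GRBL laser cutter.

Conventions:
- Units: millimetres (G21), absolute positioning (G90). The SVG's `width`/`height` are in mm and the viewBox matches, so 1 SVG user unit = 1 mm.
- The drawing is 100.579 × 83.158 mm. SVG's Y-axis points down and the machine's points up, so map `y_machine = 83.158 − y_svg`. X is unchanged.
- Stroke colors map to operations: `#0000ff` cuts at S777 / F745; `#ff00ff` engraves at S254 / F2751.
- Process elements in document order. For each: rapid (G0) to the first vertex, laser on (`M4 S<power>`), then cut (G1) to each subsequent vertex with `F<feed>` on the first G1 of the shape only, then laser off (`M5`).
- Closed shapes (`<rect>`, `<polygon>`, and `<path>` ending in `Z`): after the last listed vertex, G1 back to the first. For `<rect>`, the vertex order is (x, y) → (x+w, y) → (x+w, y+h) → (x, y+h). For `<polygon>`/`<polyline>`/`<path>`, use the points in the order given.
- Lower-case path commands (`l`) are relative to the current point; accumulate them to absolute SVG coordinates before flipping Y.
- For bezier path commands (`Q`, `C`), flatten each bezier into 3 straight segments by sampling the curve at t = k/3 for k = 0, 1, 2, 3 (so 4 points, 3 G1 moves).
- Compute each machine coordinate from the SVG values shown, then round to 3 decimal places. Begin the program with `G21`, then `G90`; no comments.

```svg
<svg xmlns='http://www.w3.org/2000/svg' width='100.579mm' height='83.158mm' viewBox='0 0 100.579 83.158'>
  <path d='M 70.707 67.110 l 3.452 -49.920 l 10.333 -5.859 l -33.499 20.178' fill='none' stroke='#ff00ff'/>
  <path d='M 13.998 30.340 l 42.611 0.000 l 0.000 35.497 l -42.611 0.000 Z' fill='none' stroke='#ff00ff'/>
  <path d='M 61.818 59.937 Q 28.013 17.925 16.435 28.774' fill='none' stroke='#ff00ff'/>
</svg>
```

viewBox `0 0 100.579 83.158` with mm width/height → 1 unit = 1 mm. Flip: y_m = 83.158 − y_svg.

**Shape 1** — `<path>` open polyline, stroke `#ff00ff` → engrave (S254, F2751). Machine vertices: (70.707,16.048) → (74.159,65.968) → (84.492,71.827) → (50.993,51.649). Open path.

**Shape 2** — `<path>` rectangle, stroke `#ff00ff` → engrave (S254, F2751). Machine vertices: (13.998,52.818) → (56.609,52.818) → (56.609,17.321) → (13.998,17.321) → (13.998,52.818). Closed: final G1 returns to the first vertex.

**Shape 3** — `<path>` quadratic bezier, stroke `#ff00ff` → engrave (S254, F2751). Control points (SVG): P0=(61.818,59.937), P1=(28.013,17.925), P2=(16.435,28.774); sampled at t=k/3. Machine vertices: (61.818,23.221) → (41.751,45.356) → (26.623,55.743) → (16.435,54.384). Open path.

G21
G90
G0 X70.707 Y16.048
M4 S254
G1 X74.159 Y65.968 F2751
G1 X84.492 Y71.827
G1 X50.993 Y51.649
M5
G0 X13.998 Y52.818
M4 S254
G1 X56.609 Y52.818 F2751
G1 X56.609 Y17.321
G1 X13.998 Y17.321
G1 X13.998 Y52.818
M5
G0 X61.818 Y23.221
M4 S254
G1 X41.751 Y45.356 F2751
G1 X26.623 Y55.743
G1 X16.435 Y54.384
M5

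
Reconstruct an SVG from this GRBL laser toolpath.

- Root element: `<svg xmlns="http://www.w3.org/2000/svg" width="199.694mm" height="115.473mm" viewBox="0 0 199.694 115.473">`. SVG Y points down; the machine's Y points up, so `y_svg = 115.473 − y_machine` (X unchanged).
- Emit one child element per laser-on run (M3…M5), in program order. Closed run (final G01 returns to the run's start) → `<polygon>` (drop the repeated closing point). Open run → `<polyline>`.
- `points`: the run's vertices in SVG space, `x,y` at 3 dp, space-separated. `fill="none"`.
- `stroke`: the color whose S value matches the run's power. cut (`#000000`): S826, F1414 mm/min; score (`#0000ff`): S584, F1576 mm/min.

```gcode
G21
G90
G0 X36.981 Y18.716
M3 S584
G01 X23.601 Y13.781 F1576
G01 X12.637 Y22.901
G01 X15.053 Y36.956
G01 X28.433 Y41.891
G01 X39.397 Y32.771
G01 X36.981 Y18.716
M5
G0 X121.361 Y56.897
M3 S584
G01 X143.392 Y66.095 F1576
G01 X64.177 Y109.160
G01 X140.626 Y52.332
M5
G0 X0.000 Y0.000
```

<svg xmlns="http://www.w3.org/2000/svg" width="199.694mm" height="115.473mm" viewBox="0 0 199.694 115.473">
  <polygon points="36.981,96.757 23.601,101.692 12.637,92.572 15.053,78.517 28.433,73.582 39.397,82.702" fill="none" stroke="#0000ff"/>
  <polyline points="121.361,58.576 143.392,49.378 64.177,6.313 140.626,63.141" fill="none" stroke="#0000ff"/>
</svg>

Each laser-on run becomes one SVG element. Flip Y back into SVG space with y_svg = 115.473 − y_machine. Every run uses S584, so all elements get stroke `#0000ff` (score).

Run 1: The run returns to its start, so emit a `<polygon>` with points (Y-flipped): 36.981,96.757 23.601,101.692 12.637,92.572 15.053,78.517 28.433,73.582 39.397,82.702.

Run 2: The run is open, so emit a `<polyline>` with points (Y-flipped): 121.361,58.576 143.392,49.378 64.177,6.313 140.626,63.141.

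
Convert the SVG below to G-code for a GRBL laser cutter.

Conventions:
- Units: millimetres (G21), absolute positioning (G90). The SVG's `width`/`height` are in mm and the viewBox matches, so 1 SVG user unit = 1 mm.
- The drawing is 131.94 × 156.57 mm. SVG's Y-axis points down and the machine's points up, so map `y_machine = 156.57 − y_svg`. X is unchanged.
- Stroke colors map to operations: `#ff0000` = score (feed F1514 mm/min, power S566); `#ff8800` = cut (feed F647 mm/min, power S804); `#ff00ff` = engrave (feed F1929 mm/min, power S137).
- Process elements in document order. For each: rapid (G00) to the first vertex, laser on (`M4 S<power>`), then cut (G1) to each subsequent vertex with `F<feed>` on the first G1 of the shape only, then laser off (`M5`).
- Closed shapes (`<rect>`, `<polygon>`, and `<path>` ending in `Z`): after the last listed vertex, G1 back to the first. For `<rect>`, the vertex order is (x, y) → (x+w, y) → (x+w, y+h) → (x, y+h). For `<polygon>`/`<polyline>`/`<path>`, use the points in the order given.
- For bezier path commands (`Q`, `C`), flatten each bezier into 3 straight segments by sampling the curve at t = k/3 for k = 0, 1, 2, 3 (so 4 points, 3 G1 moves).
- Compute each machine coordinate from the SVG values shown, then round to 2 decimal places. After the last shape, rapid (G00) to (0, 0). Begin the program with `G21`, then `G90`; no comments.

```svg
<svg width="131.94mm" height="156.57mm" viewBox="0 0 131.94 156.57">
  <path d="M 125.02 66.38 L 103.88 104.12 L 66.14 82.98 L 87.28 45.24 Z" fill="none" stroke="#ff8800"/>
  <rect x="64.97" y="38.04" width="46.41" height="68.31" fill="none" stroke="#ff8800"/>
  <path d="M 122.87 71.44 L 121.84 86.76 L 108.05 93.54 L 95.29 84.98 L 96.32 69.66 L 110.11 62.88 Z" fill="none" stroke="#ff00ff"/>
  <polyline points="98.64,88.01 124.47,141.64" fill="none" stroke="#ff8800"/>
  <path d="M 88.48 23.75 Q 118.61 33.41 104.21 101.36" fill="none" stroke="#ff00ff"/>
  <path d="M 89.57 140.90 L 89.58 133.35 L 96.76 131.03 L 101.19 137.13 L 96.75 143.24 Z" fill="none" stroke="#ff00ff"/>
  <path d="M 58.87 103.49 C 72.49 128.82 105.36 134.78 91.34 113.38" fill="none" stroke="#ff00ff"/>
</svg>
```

1 u = 1 mm; y_m = 156.57 − y.

[1] `<path>` regular polygon, #ff8800→cut S804 F647: (125.02,90.19) → (103.88,52.45) → (66.14,73.59) → (87.28,111.33) → (125.02,90.19) (closed)

[2] `<rect>` rectangle, #ff8800→cut S804 F647: (64.97,118.53) → (111.38,118.53) → (111.38,50.22) → (64.97,50.22) → (64.97,118.53) (closed)

[3] `<path>` regular polygon, #ff00ff→engrave S137 F1929: (122.87,85.13) → (121.84,69.81) → (108.05,63.03) → (95.29,71.59) → (96.32,86.91) → (110.11,93.69) → (122.87,85.13) (closed)

[4] `<polyline>` line segment, #ff8800→cut S804 F647: (98.64,68.56) → (124.47,14.93)

[5] `<path>` quadratic bezier, #ff00ff→engrave S137 F1929: (88.48,132.82) → (103.62,119.90) → (108.86,94.03) → (104.21,55.21)

[6] `<path>` regular polygon, #ff00ff→engrave S137 F1929: (89.57,15.67) → (89.58,23.22) → (96.76,25.54) → (101.19,19.44) → (96.75,13.33) → (89.57,15.67) (closed)

[7] `<path>` cubic bezier, #ff00ff→engrave S137 F1929: (58.87,53.08) → (76.46,34.50) → (92.18,30.61) → (91.34,43.19)

G21
G90
G00 X125.02 Y90.19
M4 S804
G1 X103.88 Y52.45 F647
G1 X66.14 Y73.59
G1 X87.28 Y111.33
G1 X125.02 Y90.19
M5
G00 X64.97 Y118.53
M4 S804
G1 X111.38 Y118.53 F647
G1 X111.38 Y50.22
G1 X64.97 Y50.22
G1 X64.97 Y118.53
M5
G00 X122.87 Y85.13
M4 S137
G1 X121.84 Y69.81 F1929
G1 X108.05 Y63.03
G1 X95.29 Y71.59
G1 X96.32 Y86.91
G1 X110.11 Y93.69
G1 X122.87 Y85.13
M5
G00 X98.64 Y68.56
M4 S804
G1 X124.47 Y14.93 F647
M5
G00 X88.48 Y132.82
M4 S137
G1 X103.62 Y119.90 F1929
G1 X108.86 Y94.03
G1 X104.21 Y55.21
M5
G00 X89.57 Y15.67
M4 S137
G1 X89.58 Y23.22 F1929
G1 X96.76 Y25.54
G1 X101.19 Y19.44
G1 X96.75 Y13.33
G1 X89.57 Y15.67
M5
G00 X58.87 Y53.08
M4 S137
G1 X76.46 Y34.50 F1929
G1 X92.18 Y30.61
G1 X91.34 Y43.19
M5
G00 X0.00 Y0.00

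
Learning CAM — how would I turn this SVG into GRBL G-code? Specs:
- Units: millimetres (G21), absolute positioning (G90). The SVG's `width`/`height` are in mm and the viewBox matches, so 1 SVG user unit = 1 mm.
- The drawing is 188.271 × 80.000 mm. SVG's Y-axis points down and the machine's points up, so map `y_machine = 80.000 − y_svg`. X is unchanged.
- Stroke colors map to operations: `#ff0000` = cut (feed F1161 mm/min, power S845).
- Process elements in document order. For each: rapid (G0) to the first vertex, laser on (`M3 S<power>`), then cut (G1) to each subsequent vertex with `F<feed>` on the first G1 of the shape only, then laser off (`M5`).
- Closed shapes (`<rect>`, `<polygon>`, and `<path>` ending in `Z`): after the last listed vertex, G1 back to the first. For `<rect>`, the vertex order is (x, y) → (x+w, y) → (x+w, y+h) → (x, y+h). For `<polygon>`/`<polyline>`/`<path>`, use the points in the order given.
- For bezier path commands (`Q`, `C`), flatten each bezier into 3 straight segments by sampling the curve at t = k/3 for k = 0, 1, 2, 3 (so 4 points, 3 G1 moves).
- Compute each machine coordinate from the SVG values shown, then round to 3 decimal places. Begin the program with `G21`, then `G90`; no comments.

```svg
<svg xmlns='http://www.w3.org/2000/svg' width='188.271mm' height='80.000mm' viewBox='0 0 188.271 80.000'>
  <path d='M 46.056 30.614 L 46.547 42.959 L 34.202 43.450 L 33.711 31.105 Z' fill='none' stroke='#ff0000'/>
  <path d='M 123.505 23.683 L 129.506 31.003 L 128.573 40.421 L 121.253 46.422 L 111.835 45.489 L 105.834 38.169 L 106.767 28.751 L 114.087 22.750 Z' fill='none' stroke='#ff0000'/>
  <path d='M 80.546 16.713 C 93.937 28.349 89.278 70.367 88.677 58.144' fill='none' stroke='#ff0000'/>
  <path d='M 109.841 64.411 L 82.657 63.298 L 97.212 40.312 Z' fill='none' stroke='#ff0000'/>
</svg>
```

G21
G90
G0 X46.056 Y49.386
M3 S845
G1 X46.547 Y37.041 F1161
G1 X34.202 Y36.550
G1 X33.711 Y48.895
G1 X46.056 Y49.386
M5
G0 X123.505 Y56.317
M3 S845
G1 X129.506 Y48.997 F1161
G1 X128.573 Y39.579
G1 X121.253 Y33.578
G1 X111.835 Y34.511
G1 X105.834 Y41.831
G1 X106.767 Y51.249
G1 X114.087 Y57.250
G1 X123.505 Y56.317
M5
G0 X80.546 Y63.287
M3 S845
G1 X88.739 Y44.658 F1161
G1 X89.812 Y24.579
G1 X88.677 Y21.856
M5
G0 X109.841 Y15.589
M3 S845
G1 X82.657 Y16.702 F1161
G1 X97.212 Y39.688
G1 X109.841 Y15.589
M5

viewBox `0 0 188.271 80.000` with mm width/height → 1 unit = 1 mm. Flip: y_m = 80.000 − y_svg.

**Shape 1** — `<path>` regular polygon, stroke `#ff0000` → cut (S845, F1161). Machine vertices: (46.056,49.386) → (46.547,37.041) → (34.202,36.550) → (33.711,48.895) → (46.056,49.386). Closed: final G1 returns to the first vertex.

**Shape 2** — `<path>` regular polygon, stroke `#ff0000` → cut (S845, F1161). Machine vertices: (123.505,56.317) → (129.506,48.997) → (128.573,39.579) → (121.253,33.578) → (111.835,34.511) → (105.834,41.831) → (106.767,51.249) → (114.087,57.250) → (123.505,56.317). Closed: final G1 returns to the first vertex.

**Shape 3** — `<path>` cubic bezier, stroke `#ff0000` → cut (S845, F1161). Control points (SVG): P0=(80.546,16.713), P1=(93.937,28.349), P2=(89.278,70.367), P3=(88.677,58.144); sampled at t=k/3. Machine vertices: (80.546,63.287) → (88.739,44.658) → (89.812,24.579) → (88.677,21.856). Open path.

**Shape 4** — `<path>` regular polygon, stroke `#ff0000` → cut (S845, F1161). Machine vertices: (109.841,15.589) → (82.657,16.702) → (97.212,39.688) → (109.841,15.589). Closed: final G1 returns to the first vertex.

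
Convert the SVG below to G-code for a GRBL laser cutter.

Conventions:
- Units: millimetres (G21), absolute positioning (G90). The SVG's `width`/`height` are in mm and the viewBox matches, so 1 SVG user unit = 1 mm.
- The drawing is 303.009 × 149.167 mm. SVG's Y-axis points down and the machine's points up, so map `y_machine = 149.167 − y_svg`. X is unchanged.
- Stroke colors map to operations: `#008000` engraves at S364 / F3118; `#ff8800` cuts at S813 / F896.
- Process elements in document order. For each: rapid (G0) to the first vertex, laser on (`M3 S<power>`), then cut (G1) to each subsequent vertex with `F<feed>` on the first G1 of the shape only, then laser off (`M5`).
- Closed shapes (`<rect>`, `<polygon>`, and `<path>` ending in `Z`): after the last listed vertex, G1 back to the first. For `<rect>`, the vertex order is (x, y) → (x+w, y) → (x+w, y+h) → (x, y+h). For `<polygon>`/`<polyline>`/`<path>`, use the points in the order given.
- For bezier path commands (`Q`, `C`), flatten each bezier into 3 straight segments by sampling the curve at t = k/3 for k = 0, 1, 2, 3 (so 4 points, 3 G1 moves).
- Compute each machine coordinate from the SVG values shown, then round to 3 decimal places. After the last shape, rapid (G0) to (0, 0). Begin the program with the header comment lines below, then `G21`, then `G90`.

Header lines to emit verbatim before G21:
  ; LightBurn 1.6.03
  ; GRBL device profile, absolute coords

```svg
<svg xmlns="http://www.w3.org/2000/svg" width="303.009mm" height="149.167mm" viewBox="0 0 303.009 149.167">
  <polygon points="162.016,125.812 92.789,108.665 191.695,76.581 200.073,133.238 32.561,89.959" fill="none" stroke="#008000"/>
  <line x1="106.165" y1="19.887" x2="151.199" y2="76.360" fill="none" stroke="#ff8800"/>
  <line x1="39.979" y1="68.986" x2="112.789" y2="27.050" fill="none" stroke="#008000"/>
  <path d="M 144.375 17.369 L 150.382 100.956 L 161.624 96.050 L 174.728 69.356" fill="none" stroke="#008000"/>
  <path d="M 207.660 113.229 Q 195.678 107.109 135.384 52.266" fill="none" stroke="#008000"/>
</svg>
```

Since the viewBox matches the mm dimensions, user units are millimetres directly. The only transform is the Y-flip y_m = 149.167 − y_svg.

Shape 1 is a closed polygon drawn with `<polygon>`. Its stroke #008000 means engrave at S364, F3118. After flipping Y the toolpath is (162.016,23.355) → (92.789,40.502) → (191.695,72.586) → (200.073,15.929) → (32.561,59.208) → (162.016,23.355), returning to the start.

Shape 2 is a line segment drawn with `<line>`. Its stroke #ff8800 means cut at S813, F896. After flipping Y the toolpath is (106.165,129.280) → (151.199,72.807).

Shape 3 is a line segment drawn with `<line>`. Its stroke #008000 means engrave at S364, F3118. After flipping Y the toolpath is (39.979,80.181) → (112.789,122.117).

Shape 4 is a open polyline drawn with `<path>`. Its stroke #008000 means engrave at S364, F3118. After flipping Y the toolpath is (144.375,131.798) → (150.382,48.211) → (161.624,53.117) → (174.728,79.811).

Shape 5 is a quadratic bezier drawn with `<path>`. Its stroke #008000 means engrave at S364, F3118. After flipping Y the toolpath is (207.660,35.938) → (194.304,45.432) → (170.212,65.753) → (135.384,96.901).

; LightBurn 1.6.03
; GRBL device profile, absolute coords
G21
G90
G0 X162.016 Y23.355
M3 S364
G1 X92.789 Y40.502 F3118
G1 X191.695 Y72.586
G1 X200.073 Y15.929
G1 X32.561 Y59.208
G1 X162.016 Y23.355
M5
G0 X106.165 Y129.280
M3 S813
G1 X151.199 Y72.807 F896
M5
G0 X39.979 Y80.181
M3 S364
G1 X112.789 Y122.117 F3118
M5
G0 X144.375 Y131.798
M3 S364
G1 X150.382 Y48.211 F3118
G1 X161.624 Y53.117
G1 X174.728 Y79.811
M5
G0 X207.660 Y35.938
M3 S364
G1 X194.304 Y45.432 F3118
G1 X170.212 Y65.753
G1 X135.384 Y96.901
M5
G0 X0.000 Y0.000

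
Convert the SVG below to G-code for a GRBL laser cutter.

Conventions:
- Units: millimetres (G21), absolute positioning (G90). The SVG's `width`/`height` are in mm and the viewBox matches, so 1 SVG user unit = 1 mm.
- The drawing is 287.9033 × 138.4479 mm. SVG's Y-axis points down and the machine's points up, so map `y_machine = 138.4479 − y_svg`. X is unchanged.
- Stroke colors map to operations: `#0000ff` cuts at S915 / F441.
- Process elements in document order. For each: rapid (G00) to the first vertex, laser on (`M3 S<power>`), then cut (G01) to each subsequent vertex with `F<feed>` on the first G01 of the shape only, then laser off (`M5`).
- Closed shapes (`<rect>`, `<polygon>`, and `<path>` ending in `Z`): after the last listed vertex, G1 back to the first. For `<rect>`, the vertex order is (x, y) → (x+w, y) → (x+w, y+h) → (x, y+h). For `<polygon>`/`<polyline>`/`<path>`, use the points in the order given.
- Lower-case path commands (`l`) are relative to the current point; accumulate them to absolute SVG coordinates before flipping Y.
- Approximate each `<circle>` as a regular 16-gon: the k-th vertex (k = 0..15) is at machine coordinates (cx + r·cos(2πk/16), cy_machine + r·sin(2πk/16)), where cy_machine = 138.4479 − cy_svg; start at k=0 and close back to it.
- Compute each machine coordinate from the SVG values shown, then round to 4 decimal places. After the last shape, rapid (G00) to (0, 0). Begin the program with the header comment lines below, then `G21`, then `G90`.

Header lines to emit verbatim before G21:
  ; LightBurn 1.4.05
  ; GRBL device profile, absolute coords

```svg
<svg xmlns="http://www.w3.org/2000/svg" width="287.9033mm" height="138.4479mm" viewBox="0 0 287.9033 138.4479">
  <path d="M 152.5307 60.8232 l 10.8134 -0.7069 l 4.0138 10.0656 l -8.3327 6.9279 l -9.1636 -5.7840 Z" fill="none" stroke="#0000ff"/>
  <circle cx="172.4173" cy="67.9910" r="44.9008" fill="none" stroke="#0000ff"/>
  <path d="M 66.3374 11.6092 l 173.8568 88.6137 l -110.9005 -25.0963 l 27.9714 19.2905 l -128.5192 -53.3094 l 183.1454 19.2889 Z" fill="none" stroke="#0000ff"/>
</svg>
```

1 u = 1 mm; y_m = 138.4479 − y.

[1] `<path>` regular polygon, #0000ff→cut S915 F441: (152.5307,77.6247) → (163.3441,78.3316) → (167.3579,68.2660) → (159.0252,61.3381) → (149.8616,67.1221) → (152.5307,77.6247) (closed)

[2] `<circle>` circle, #0000ff→cut S915 F441: (217.3181,70.4569) → (213.9002,87.6397) → (204.1670,102.2066) → (189.6001,111.9398) → (172.4173,115.3577) → (155.2345,111.9398) → (140.6676,102.2066) → (130.9344,87.6397) → (127.5165,70.4569) → (130.9344,53.2741) → (140.6676,38.7072) → (155.2345,28.9740) → (172.4173,25.5561) → (189.6001,28.9740) → (204.1670,38.7072) → (213.9002,53.2741) → (217.3181,70.4569) (closed)

[3] `<path>` closed polygon, #0000ff→cut S915 F441: (66.3374,126.8387) → (240.1942,38.2250) → (129.2937,63.3213) → (157.2651,44.0308) → (28.7459,97.3402) → (211.8913,78.0513) → (66.3374,126.8387) (closed)

; LightBurn 1.4.05
; GRBL device profile, absolute coords
G21
G90
G00 X152.5307 Y77.6247
M3 S915
G01 X163.3441 Y78.3316 F441
G01 X167.3579 Y68.2660
G01 X159.0252 Y61.3381
G01 X149.8616 Y67.1221
G01 X152.5307 Y77.6247
M5
G00 X217.3181 Y70.4569
M3 S915
G01 X213.9002 Y87.6397 F441
G01 X204.1670 Y102.2066
G01 X189.6001 Y111.9398
G01 X172.4173 Y115.3577
G01 X155.2345 Y111.9398
G01 X140.6676 Y102.2066
G01 X130.9344 Y87.6397
G01 X127.5165 Y70.4569
G01 X130.9344 Y53.2741
G01 X140.6676 Y38.7072
G01 X155.2345 Y28.9740
G01 X172.4173 Y25.5561
G01 X189.6001 Y28.9740
G01 X204.1670 Y38.7072
G01 X213.9002 Y53.2741
G01 X217.3181 Y70.4569
M5
G00 X66.3374 Y126.8387
M3 S915
G01 X240.1942 Y38.2250 F441
G01 X129.2937 Y63.3213
G01 X157.2651 Y44.0308
G01 X28.7459 Y97.3402
G01 X211.8913 Y78.0513
G01 X66.3374 Y126.8387
M5
G00 X0.0000 Y0.0000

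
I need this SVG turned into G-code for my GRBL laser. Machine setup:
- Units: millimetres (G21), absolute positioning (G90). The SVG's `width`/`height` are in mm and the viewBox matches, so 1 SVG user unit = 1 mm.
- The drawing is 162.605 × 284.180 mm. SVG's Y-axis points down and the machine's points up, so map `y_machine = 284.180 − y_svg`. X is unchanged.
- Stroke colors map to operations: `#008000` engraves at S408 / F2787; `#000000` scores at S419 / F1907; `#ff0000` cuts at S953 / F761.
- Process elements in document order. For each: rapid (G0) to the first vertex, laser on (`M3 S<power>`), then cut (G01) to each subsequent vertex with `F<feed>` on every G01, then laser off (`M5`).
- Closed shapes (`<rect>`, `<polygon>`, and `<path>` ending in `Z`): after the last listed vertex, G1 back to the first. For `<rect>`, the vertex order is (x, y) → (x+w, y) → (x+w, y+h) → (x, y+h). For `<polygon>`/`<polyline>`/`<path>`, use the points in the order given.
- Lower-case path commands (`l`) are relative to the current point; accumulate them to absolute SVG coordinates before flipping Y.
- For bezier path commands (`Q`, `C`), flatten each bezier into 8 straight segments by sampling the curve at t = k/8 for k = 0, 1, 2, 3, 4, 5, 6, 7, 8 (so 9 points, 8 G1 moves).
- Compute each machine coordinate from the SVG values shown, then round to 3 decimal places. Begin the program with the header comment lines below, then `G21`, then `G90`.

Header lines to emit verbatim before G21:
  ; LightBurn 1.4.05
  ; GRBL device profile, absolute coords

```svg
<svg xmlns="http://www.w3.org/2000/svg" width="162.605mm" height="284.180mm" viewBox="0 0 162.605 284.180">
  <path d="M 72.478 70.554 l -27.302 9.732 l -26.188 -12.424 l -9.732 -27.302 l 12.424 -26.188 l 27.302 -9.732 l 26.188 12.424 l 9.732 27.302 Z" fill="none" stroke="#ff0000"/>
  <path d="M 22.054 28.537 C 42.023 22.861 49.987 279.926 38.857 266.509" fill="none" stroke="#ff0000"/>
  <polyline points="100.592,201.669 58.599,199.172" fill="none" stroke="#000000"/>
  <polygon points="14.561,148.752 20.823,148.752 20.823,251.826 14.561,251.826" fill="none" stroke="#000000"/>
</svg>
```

Since the viewBox matches the mm dimensions, user units are millimetres directly. The only transform is the Y-flip y_m = 284.180 − y_svg.

Shape 1 is a regular polygon drawn with `<path>`. Its stroke #ff0000 means cut at S953, F761. After flipping Y the toolpath is (72.478,213.626) → (45.176,203.894) → (18.988,216.318) → (9.256,243.620) → (21.680,269.808) → (48.982,279.540) → (75.170,267.116) → (84.902,239.814) → (72.478,213.626), returning to the start.

Shape 2 is a cubic bezier drawn with `<path>`. Its stroke #ff0000 means cut at S953, F761. After flipping Y the toolpath is (22.054,255.643) → (28.966,246.497) → (34.669,218.968) → (39.081,179.304) → (42.118,133.754) → (43.697,88.567) → (43.735,49.992) → (42.150,24.277) → (38.857,17.671).

Shape 3 is a line segment drawn with `<polyline>`. Its stroke #000000 means score at S419, F1907. After flipping Y the toolpath is (100.592,82.511) → (58.599,85.008).

Shape 4 is a rectangle drawn with `<polygon>`. Its stroke #000000 means score at S419, F1907. After flipping Y the toolpath is (14.561,135.428) → (20.823,135.428) → (20.823,32.354) → (14.561,32.354) → (14.561,135.428), returning to the start.

; LightBurn 1.4.05
; GRBL device profile, absolute coords
G21
G90
G0 X72.478 Y213.626
M3 S953
G01 X45.176 Y203.894 F761
G01 X18.988 Y216.318 F761
G01 X9.256 Y243.620 F761
G01 X21.680 Y269.808 F761
G01 X48.982 Y279.540 F761
G01 X75.170 Y267.116 F761
G01 X84.902 Y239.814 F761
G01 X72.478 Y213.626 F761
M5
G0 X22.054 Y255.643
M3 S953
G01 X28.966 Y246.497 F761
G01 X34.669 Y218.968 F761
G01 X39.081 Y179.304 F761
G01 X42.118 Y133.754 F761
G01 X43.697 Y88.567 F761
G01 X43.735 Y49.992 F761
G01 X42.150 Y24.277 F761
G01 X38.857 Y17.671 F761
M5
G0 X100.592 Y82.511
M3 S419
G01 X58.599 Y85.008 F1907
M5
G0 X14.561 Y135.428
M3 S419
G01 X20.823 Y135.428 F1907
G01 X20.823 Y32.354 F1907
G01 X14.561 Y32.354 F1907
G01 X14.561 Y135.428 F1907
M5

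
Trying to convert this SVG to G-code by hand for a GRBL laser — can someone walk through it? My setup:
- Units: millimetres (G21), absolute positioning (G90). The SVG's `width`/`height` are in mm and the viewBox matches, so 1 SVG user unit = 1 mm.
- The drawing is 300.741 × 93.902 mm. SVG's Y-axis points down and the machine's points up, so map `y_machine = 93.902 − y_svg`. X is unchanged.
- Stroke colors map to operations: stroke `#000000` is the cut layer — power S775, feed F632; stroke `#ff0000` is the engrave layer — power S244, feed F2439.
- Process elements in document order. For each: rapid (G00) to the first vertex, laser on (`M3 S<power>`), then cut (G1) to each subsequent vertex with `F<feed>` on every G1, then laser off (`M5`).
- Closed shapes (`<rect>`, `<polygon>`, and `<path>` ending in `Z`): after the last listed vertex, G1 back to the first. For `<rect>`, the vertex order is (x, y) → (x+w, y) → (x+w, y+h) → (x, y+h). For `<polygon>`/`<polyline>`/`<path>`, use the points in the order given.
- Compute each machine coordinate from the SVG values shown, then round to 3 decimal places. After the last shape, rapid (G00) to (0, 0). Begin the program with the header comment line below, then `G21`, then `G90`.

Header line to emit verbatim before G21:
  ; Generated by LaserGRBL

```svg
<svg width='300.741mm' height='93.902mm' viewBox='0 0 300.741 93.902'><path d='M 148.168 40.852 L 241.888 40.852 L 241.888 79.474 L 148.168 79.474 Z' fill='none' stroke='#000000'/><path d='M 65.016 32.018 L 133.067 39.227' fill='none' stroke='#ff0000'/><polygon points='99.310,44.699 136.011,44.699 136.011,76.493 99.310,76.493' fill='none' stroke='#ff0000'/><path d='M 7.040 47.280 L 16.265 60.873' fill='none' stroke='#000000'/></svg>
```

viewBox `0 0 300.741 93.902` with mm width/height → 1 unit = 1 mm. Flip: y_m = 93.902 − y_svg.

**Shape 1** — `<path>` rectangle, stroke `#000000` → cut (S775, F632). Machine vertices: (148.168,53.050) → (241.888,53.050) → (241.888,14.428) → (148.168,14.428) → (148.168,53.050). Closed: final G1 returns to the first vertex.

**Shape 2** — `<path>` line segment, stroke `#ff0000` → engrave (S244, F2439). Machine vertices: (65.016,61.884) → (133.067,54.675). Open path.

**Shape 3** — `<polygon>` rectangle, stroke `#ff0000` → engrave (S244, F2439). Machine vertices: (99.310,49.203) → (136.011,49.203) → (136.011,17.409) → (99.310,17.409) → (99.310,49.203). Closed: final G1 returns to the first vertex.

**Shape 4** — `<path>` line segment, stroke `#000000` → cut (S775, F632). Machine vertices: (7.040,46.622) → (16.265,33.029). Open path.

; Generated by LaserGRBL
G21
G90
G00 X148.168 Y53.050
M3 S775
G1 X241.888 Y53.050 F632
G1 X241.888 Y14.428 F632
G1 X148.168 Y14.428 F632
G1 X148.168 Y53.050 F632
M5
G00 X65.016 Y61.884
M3 S244
G1 X133.067 Y54.675 F2439
M5
G00 X99.310 Y49.203
M3 S244
G1 X136.011 Y49.203 F2439
G1 X136.011 Y17.409 F2439
G1 X99.310 Y17.409 F2439
G1 X99.310 Y49.203 F2439
M5
G00 X7.040 Y46.622
M3 S775
G1 X16.265 Y33.029 F632
M5
G00 X0.000 Y0.000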